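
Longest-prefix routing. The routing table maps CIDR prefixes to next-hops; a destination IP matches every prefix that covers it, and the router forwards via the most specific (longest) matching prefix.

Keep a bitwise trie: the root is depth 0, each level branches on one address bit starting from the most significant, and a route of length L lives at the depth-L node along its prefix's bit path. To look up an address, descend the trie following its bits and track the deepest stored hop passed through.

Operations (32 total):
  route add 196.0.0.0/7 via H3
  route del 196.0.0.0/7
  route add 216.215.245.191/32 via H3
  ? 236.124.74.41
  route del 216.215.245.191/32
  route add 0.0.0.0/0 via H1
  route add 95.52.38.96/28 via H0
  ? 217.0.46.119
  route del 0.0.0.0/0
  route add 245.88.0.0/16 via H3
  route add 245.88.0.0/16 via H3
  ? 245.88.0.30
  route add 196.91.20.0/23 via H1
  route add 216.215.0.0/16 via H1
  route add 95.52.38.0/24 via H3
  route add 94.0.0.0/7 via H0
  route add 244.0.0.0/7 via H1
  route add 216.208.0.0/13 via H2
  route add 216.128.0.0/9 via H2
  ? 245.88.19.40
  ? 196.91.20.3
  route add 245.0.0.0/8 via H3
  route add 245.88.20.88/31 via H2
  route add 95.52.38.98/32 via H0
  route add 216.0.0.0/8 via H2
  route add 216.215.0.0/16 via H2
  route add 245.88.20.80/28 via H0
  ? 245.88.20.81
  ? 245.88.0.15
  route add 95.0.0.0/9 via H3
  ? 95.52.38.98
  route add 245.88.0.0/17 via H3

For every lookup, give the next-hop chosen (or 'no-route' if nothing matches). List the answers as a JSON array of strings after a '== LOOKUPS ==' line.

Process each operation:
  add 196.0.0.0/7 -> H3 at depth 7
  - 196.0.0.0/7 clear@7
  add 216.215.245.191/32 -> H3 at depth 32
  ? 236.124.74.41  path d0:-→d1:-→d2:-  best=no-route
  - 216.215.245.191/32 clear@32
  add 0.0.0.0/0 -> H1 at depth 0
  add 95.52.38.96/28 -> H0 at depth 28
  ? 217.0.46.119  path d0:H1→d1:-→d2:-→d3:-→d4:-→d5:-→d6:-→d7:-  best=H1
  - 0.0.0.0/0 clear@0
  add 245.88.0.0/16 -> H3 at depth 16
  add 245.88.0.0/16 -> H3 at depth 16
  ? 245.88.0.30  path d0:-→d1:-→d2:-→d3:-→d4:-→d5:-→d6:-→d7:-→d8:-→d9:-→d10:-→d11:-→d12:-→d13:-→d14:-→d15:-→d16:H3  best=H3
  add 196.91.20.0/23 -> H1 at depth 23
  add 216.215.0.0/16 -> H1 at depth 16
  add 95.52.38.0/24 -> H3 at depth 24
  add 94.0.0.0/7 -> H0 at depth 7
  add 244.0.0.0/7 -> H1 at depth 7
  add 216.208.0.0/13 -> H2 at depth 13
  add 216.128.0.0/9 -> H2 at depth 9
  ? 245.88.19.40  path d0:-→d1:-→d2:-→d3:-→d4:-→d5:-→d6:-→d7:H1→d8:-→d9:-→d10:-→d11:-→d12:-→d13:-→d14:-→d15:-→d16:H3  best=H3
  ? 196.91.20.3  path d0:-→d1:-→d2:-→d3:-→d4:-→d5:-→d6:-→d7:-→d8:-→d9:-→d10:-→d11:-→d12:-→d13:-→d14:-→d15:-→d16:-→d17:-→d18:-→d19:-→d20:-→d21:-→d22:-→d23:H1  best=H1
  add 245.0.0.0/8 -> H3 at depth 8
  add 245.88.20.88/31 -> H2 at depth 31
  add 95.52.38.98/32 -> H0 at depth 32
  add 216.0.0.0/8 -> H2 at depth 8
  add 216.215.0.0/16 -> H2 at depth 16
  add 245.88.20.80/28 -> H0 at depth 28
  ? 245.88.20.81  path d0:-→d1:-→d2:-→d3:-→d4:-→d5:-→d6:-→d7:H1→d8:H3→d9:-→d10:-→d11:-→d12:-→d13:-→d14:-→d15:-→d16:H3→d17:-→d18:-→d19:-→d20:-→d21:-→d22:-→d23:-→d24:-→d25:-→d26:-→d27:-→d28:H0  best=H0
  ? 245.88.0.15  path d0:-→d1:-→d2:-→d3:-→d4:-→d5:-→d6:-→d7:H1→d8:H3→d9:-→d10:-→d11:-→d12:-→d13:-→d14:-→d15:-→d16:H3→d17:-→d18:-→d19:-  best=H3
  add 95.0.0.0/9 -> H3 at depth 9
  ? 95.52.38.98  path d0:-→d1:-→d2:-→d3:-→d4:-→d5:-→d6:-→d7:H0→d8:-→d9:H3→d10:-→d11:-→d12:-→d13:-→d14:-→d15:-→d16:-→d17:-→d18:-→d19:-→d20:-→d21:-→d22:-→d23:-→d24:H3→d25:-→d26:-→d27:-→d28:H0→d29:-→d30:-→d31:-→d32:H0  best=H0
  add 245.88.0.0/17 -> H3 at depth 17

== LOOKUPS ==
["no-route","H1","H3","H3","H1","H0","H3","H0"]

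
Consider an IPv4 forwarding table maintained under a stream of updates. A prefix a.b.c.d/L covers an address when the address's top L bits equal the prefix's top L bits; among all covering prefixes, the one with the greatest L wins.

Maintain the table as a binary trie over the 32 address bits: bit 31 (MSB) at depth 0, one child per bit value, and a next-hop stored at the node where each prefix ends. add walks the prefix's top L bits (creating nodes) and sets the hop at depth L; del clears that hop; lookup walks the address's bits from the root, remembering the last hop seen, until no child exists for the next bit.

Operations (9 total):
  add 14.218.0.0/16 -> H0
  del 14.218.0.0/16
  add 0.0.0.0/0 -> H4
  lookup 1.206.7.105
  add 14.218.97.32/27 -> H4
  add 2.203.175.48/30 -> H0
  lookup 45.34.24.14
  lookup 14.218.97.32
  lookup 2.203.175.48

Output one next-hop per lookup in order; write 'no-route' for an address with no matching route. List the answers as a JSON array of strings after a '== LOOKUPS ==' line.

Apply in order:
  + 14.218.0.0/16 (H0) depth=16
  del 14.218.0.0/16 (clear depth 16)
  + 0.0.0.0/0 (H4) depth=0
  lookup 1.206.7.105: bits 0000 walk d0:H4→d1:-→d2:-→d3:-→d4:- -> H4
  + 14.218.97.32/27 (H4) depth=27
  + 2.203.175.48/30 (H0) depth=30
  lookup 45.34.24.14: bits 00 walk d0:H4→d1:-→d2:- -> H4
  lookup 14.218.97.32: bits 000011101101101001100001001 walk d0:H4→d1:-→d2:-→d3:-→d4:-→d5:-→d6:-→d7:-→d8:-→d9:-→d10:-→d11:-→d12:-→d13:-→d14:-→d15:-→d16:-→d17:-→d18:-→d19:-→d20:-→d21:-→d22:-→d23:-→d24:-→d25:-→d26:-→d27:H4 -> H4
  lookup 2.203.175.48: bits 000000101100101110101111001100 walk d0:H4→d1:-→d2:-→d3:-→d4:-→d5:-→d6:-→d7:-→d8:-→d9:-→d10:-→d11:-→d12:-→d13:-→d14:-→d15:-→d16:-→d17:-→d18:-→d19:-→d20:-→d21:-→d22:-→d23:-→d24:-→d25:-→d26:-→d27:-→d28:-→d29:-→d30:H0 -> H0

== LOOKUPS ==
["H4","H4","H4","H0"]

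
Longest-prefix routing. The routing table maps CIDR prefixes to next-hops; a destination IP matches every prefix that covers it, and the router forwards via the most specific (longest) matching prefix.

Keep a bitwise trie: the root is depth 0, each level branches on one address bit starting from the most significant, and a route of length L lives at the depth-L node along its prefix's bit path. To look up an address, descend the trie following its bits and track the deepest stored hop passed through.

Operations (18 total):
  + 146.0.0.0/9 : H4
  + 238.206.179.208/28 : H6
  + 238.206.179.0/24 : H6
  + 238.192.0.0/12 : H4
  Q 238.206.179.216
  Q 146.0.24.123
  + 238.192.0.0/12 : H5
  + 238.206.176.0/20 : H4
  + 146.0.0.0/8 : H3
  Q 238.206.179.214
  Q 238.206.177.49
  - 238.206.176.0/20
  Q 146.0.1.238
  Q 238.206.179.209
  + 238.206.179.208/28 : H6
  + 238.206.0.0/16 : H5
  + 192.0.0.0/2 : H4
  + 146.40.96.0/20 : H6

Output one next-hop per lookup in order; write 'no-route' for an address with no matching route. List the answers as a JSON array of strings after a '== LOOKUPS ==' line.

Process each operation:
  + 146.0.0.0/9 (H4) depth=9
  + 238.206.179.208/28 (H6) depth=28
  + 238.206.179.0/24 (H6) depth=24
  + 238.192.0.0/12 (H4) depth=12
  ? 238.206.179.216  path d0:-→d1:-→d2:-→d3:-→d4:-→d5:-→d6:-→d7:-→d8:-→d9:-→d10:-→d11:-→d12:H4→d13:-→d14:-→d15:-→d16:-→d17:-→d18:-→d19:-→d20:-→d21:-→d22:-→d23:-→d24:H6→d25:-→d26:-→d27:-→d28:H6  best=H6
  ? 146.0.24.123  path d0:-→d1:-→d2:-→d3:-→d4:-→d5:-→d6:-→d7:-→d8:-→d9:H4  best=H4
  + 238.192.0.0/12 (H5) depth=12
  + 238.206.176.0/20 (H4) depth=20
  + 146.0.0.0/8 (H3) depth=8
  ? 238.206.179.214  path d0:-→d1:-→d2:-→d3:-→d4:-→d5:-→d6:-→d7:-→d8:-→d9:-→d10:-→d11:-→d12:H5→d13:-→d14:-→d15:-→d16:-→d17:-→d18:-→d19:-→d20:H4→d21:-→d22:-→d23:-→d24:H6→d25:-→d26:-→d27:-→d28:H6  best=H6
  ? 238.206.177.49  path d0:-→d1:-→d2:-→d3:-→d4:-→d5:-→d6:-→d7:-→d8:-→d9:-→d10:-→d11:-→d12:H5→d13:-→d14:-→d15:-→d16:-→d17:-→d18:-→d19:-→d20:H4→d21:-→d22:-  best=H4
  - 238.206.176.0/20 clear@20
  ? 146.0.1.238  path d0:-→d1:-→d2:-→d3:-→d4:-→d5:-→d6:-→d7:-→d8:H3→d9:H4  best=H4
  ? 238.206.179.209  path d0:-→d1:-→d2:-→d3:-→d4:-→d5:-→d6:-→d7:-→d8:-→d9:-→d10:-→d11:-→d12:H5→d13:-→d14:-→d15:-→d16:-→d17:-→d18:-→d19:-→d20:-→d21:-→d22:-→d23:-→d24:H6→d25:-→d26:-→d27:-→d28:H6  best=H6
  + 238.206.179.208/28 (H6) depth=28
  + 238.206.0.0/16 (H5) depth=16
  + 192.0.0.0/2 (H4) depth=2
  + 146.40.96.0/20 (H6) depth=20

== LOOKUPS ==
["H6","H4","H6","H4","H4","H6"]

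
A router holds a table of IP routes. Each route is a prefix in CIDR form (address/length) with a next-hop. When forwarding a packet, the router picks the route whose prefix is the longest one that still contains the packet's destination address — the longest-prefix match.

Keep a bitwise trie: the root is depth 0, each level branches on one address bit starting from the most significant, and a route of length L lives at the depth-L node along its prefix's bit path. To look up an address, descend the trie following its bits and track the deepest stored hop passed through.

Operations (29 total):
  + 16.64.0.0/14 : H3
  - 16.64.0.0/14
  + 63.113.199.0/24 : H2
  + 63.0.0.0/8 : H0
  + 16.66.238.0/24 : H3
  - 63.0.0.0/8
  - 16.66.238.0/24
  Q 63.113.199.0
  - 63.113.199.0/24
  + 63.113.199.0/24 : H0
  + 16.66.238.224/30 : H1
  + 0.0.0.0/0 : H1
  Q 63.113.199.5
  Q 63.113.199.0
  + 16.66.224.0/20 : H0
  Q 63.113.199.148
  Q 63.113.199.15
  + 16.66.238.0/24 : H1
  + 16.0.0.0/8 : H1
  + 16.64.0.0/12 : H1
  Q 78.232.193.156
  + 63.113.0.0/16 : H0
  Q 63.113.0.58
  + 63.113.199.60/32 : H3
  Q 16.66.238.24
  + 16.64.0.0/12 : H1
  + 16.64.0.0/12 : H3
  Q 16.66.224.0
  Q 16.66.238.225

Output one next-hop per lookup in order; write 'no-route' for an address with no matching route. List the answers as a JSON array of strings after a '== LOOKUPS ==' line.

Apply in order:
  add 16.64.0.0/14 -> H3 at depth 14
  del 16.64.0.0/14 (clear depth 14)
  add 63.113.199.0/24 -> H2 at depth 24
  add 63.0.0.0/8 -> H0 at depth 8
  add 16.66.238.0/24 -> H3 at depth 24
  del 63.0.0.0/8 (clear depth 8)
  del 16.66.238.0/24 (clear depth 24)
  Q 63.113.199.0: descend 001111110111000111000111 ; hops seen [H2] ; pick H2
  del 63.113.199.0/24 (clear depth 24)
  add 63.113.199.0/24 -> H0 at depth 24
  add 16.66.238.224/30 -> H1 at depth 30
  add 0.0.0.0/0 -> H1 at depth 0
  Q 63.113.199.5: descend 001111110111000111000111 ; hops seen [H1,H0] ; pick H0
  Q 63.113.199.0: descend 001111110111000111000111 ; hops seen [H1,H0] ; pick H0
  add 16.66.224.0/20 -> H0 at depth 20
  Q 63.113.199.148: descend 001111110111000111000111 ; hops seen [H1,H0] ; pick H0
  Q 63.113.199.15: descend 001111110111000111000111 ; hops seen [H1,H0] ; pick H0
  add 16.66.238.0/24 -> H1 at depth 24
  add 16.0.0.0/8 -> H1 at depth 8
  add 16.64.0.0/12 -> H1 at depth 12
  Q 78.232.193.156: descend 0 ; hops seen [H1] ; pick H1
  add 63.113.0.0/16 -> H0 at depth 16
  Q 63.113.0.58: descend 0011111101110001 ; hops seen [H1,H0] ; pick H0
  add 63.113.199.60/32 -> H3 at depth 32
  Q 16.66.238.24: descend 000100000100001011101110 ; hops seen [H1,H1,H1,H0,H1] ; pick H1
  add 16.64.0.0/12 -> H1 at depth 12
  add 16.64.0.0/12 -> H3 at depth 12
  Q 16.66.224.0: descend 00010000010000101110 ; hops seen [H1,H1,H3,H0] ; pick H0
  Q 16.66.238.225: descend 000100000100001011101110111000 ; hops seen [H1,H1,H3,H0,H1,H1] ; pick H1

== LOOKUPS ==
["H2","H0","H0","H0","H0","H1","H0","H1","H0","H1"]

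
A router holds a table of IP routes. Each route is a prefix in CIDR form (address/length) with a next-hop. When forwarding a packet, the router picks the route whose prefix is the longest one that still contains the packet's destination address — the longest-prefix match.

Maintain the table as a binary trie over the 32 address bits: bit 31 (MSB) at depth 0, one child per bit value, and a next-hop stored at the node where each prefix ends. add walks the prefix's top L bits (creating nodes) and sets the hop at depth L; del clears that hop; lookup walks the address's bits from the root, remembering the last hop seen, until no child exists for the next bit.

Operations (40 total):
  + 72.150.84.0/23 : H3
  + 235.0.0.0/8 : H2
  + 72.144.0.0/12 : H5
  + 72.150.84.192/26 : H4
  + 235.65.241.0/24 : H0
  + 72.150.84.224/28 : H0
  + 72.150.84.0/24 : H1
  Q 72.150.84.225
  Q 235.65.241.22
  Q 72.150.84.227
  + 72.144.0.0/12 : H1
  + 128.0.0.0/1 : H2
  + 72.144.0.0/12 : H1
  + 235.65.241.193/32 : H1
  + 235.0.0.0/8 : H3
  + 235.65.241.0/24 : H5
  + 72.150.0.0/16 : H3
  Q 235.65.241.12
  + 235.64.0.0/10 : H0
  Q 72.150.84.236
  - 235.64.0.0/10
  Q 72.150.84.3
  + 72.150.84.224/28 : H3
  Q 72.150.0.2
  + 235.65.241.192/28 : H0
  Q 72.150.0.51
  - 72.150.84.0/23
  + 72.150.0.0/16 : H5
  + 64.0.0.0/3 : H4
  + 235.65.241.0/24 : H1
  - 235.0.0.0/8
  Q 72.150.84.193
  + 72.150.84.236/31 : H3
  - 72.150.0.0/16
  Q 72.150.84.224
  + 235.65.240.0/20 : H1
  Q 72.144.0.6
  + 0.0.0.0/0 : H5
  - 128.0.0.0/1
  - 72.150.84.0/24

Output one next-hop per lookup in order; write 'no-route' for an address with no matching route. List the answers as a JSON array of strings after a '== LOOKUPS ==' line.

Process each operation:
  + 72.150.84.0/23 (H3) depth=23
  + 235.0.0.0/8 (H2) depth=8
  + 72.144.0.0/12 (H5) depth=12
  + 72.150.84.192/26 (H4) depth=26
  + 235.65.241.0/24 (H0) depth=24
  + 72.150.84.224/28 (H0) depth=28
  + 72.150.84.0/24 (H1) depth=24
  lookup 72.150.84.225: bits 0100100010010110010101001110 walk d0:-→d1:-→d2:-→d3:-→d4:-→d5:-→d6:-→d7:-→d8:-→d9:-→d10:-→d11:-→d12:H5→d13:-→d14:-→d15:-→d16:-→d17:-→d18:-→d19:-→d20:-→d21:-→d22:-→d23:H3→d24:H1→d25:-→d26:H4→d27:-→d28:H0 -> H0
  lookup 235.65.241.22: bits 111010110100000111110001 walk d0:-→d1:-→d2:-→d3:-→d4:-→d5:-→d6:-→d7:-→d8:H2→d9:-→d10:-→d11:-→d12:-→d13:-→d14:-→d15:-→d16:-→d17:-→d18:-→d19:-→d20:-→d21:-→d22:-→d23:-→d24:H0 -> H0
  lookup 72.150.84.227: bits 0100100010010110010101001110 walk d0:-→d1:-→d2:-→d3:-→d4:-→d5:-→d6:-→d7:-→d8:-→d9:-→d10:-→d11:-→d12:H5→d13:-→d14:-→d15:-→d16:-→d17:-→d18:-→d19:-→d20:-→d21:-→d22:-→d23:H3→d24:H1→d25:-→d26:H4→d27:-→d28:H0 -> H0
  + 72.144.0.0/12 (H1) depth=12
  + 128.0.0.0/1 (H2) depth=1
  + 72.144.0.0/12 (H1) depth=12
  + 235.65.241.193/32 (H1) depth=32
  + 235.0.0.0/8 (H3) depth=8
  + 235.65.241.0/24 (H5) depth=24
  + 72.150.0.0/16 (H3) depth=16
  lookup 235.65.241.12: bits 111010110100000111110001 walk d0:-→d1:H2→d2:-→d3:-→d4:-→d5:-→d6:-→d7:-→d8:H3→d9:-→d10:-→d11:-→d12:-→d13:-→d14:-→d15:-→d16:-→d17:-→d18:-→d19:-→d20:-→d21:-→d22:-→d23:-→d24:H5 -> H5
  + 235.64.0.0/10 (H0) depth=10
  lookup 72.150.84.236: bits 0100100010010110010101001110 walk d0:-→d1:-→d2:-→d3:-→d4:-→d5:-→d6:-→d7:-→d8:-→d9:-→d10:-→d11:-→d12:H1→d13:-→d14:-→d15:-→d16:H3→d17:-→d18:-→d19:-→d20:-→d21:-→d22:-→d23:H3→d24:H1→d25:-→d26:H4→d27:-→d28:H0 -> H0
  - 235.64.0.0/10 clear@10
  lookup 72.150.84.3: bits 010010001001011001010100 walk d0:-→d1:-→d2:-→d3:-→d4:-→d5:-→d6:-→d7:-→d8:-→d9:-→d10:-→d11:-→d12:H1→d13:-→d14:-→d15:-→d16:H3→d17:-→d18:-→d19:-→d20:-→d21:-→d22:-→d23:H3→d24:H1 -> H1
  + 72.150.84.224/28 (H3) depth=28
  lookup 72.150.0.2: bits 01001000100101100 walk d0:-→d1:-→d2:-→d3:-→d4:-→d5:-→d6:-→d7:-→d8:-→d9:-→d10:-→d11:-→d12:H1→d13:-→d14:-→d15:-→d16:H3→d17:- -> H3
  + 235.65.241.192/28 (H0) depth=28
  lookup 72.150.0.51: bits 01001000100101100 walk d0:-→d1:-→d2:-→d3:-→d4:-→d5:-→d6:-→d7:-→d8:-→d9:-→d10:-→d11:-→d12:H1→d13:-→d14:-→d15:-→d16:H3→d17:- -> H3
  - 72.150.84.0/23 clear@23
  + 72.150.0.0/16 (H5) depth=16
  + 64.0.0.0/3 (H4) depth=3
  + 235.65.241.0/24 (H1) depth=24
  - 235.0.0.0/8 clear@8
  lookup 72.150.84.193: bits 01001000100101100101010011 walk d0:-→d1:-→d2:-→d3:H4→d4:-→d5:-→d6:-→d7:-→d8:-→d9:-→d10:-→d11:-→d12:H1→d13:-→d14:-→d15:-→d16:H5→d17:-→d18:-→d19:-→d20:-→d21:-→d22:-→d23:-→d24:H1→d25:-→d26:H4 -> H4
  + 72.150.84.236/31 (H3) depth=31
  - 72.150.0.0/16 clear@16
  lookup 72.150.84.224: bits 0100100010010110010101001110 walk d0:-→d1:-→d2:-→d3:H4→d4:-→d5:-→d6:-→d7:-→d8:-→d9:-→d10:-→d11:-→d12:H1→d13:-→d14:-→d15:-→d16:-→d17:-→d18:-→d19:-→d20:-→d21:-→d22:-→d23:-→d24:H1→d25:-→d26:H4→d27:-→d28:H3 -> H3
  + 235.65.240.0/20 (H1) depth=20
  lookup 72.144.0.6: bits 0100100010010 walk d0:-→d1:-→d2:-→d3:H4→d4:-→d5:-→d6:-→d7:-→d8:-→d9:-→d10:-→d11:-→d12:H1→d13:- -> H1
  + 0.0.0.0/0 (H5) depth=0
  - 128.0.0.0/1 clear@1
  - 72.150.84.0/24 clear@24

== LOOKUPS ==
["H0","H0","H0","H5","H0","H1","H3","H3","H4","H3","H1"]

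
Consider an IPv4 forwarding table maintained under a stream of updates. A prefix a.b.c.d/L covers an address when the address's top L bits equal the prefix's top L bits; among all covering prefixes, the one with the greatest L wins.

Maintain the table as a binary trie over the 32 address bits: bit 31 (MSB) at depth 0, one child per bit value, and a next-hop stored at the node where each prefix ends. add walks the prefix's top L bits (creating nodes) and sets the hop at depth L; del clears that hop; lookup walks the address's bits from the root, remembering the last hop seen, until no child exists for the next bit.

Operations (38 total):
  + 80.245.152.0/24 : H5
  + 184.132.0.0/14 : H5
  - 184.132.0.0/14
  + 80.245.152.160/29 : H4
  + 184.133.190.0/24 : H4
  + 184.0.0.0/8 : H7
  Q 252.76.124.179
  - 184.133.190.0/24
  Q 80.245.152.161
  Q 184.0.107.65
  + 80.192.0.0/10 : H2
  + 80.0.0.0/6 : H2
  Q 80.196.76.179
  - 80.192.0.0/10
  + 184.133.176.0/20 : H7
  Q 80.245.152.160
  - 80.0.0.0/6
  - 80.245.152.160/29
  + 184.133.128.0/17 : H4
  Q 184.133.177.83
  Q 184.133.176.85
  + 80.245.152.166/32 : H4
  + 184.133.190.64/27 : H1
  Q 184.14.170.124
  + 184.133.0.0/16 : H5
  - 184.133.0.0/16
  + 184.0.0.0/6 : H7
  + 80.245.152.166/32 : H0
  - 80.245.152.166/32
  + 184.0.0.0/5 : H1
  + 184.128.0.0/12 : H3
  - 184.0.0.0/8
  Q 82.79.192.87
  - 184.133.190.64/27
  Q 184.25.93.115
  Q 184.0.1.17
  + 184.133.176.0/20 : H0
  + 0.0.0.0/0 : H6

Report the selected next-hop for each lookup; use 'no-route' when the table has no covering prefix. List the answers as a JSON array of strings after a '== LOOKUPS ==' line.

Process each operation:
  add 80.245.152.0/24 -> H5 at depth 24
  add 184.132.0.0/14 -> H5 at depth 14
  del 184.132.0.0/14 (clear depth 14)
  add 80.245.152.160/29 -> H4 at depth 29
  add 184.133.190.0/24 -> H4 at depth 24
  add 184.0.0.0/8 -> H7 at depth 8
  Q 252.76.124.179: descend 1 ; hops seen [∅] ; pick no-route
  del 184.133.190.0/24 (clear depth 24)
  Q 80.245.152.161: descend 01010000111101011001100010100 ; hops seen [H5,H4] ; pick H4
  Q 184.0.107.65: descend 10111000 ; hops seen [H7] ; pick H7
  add 80.192.0.0/10 -> H2 at depth 10
  add 80.0.0.0/6 -> H2 at depth 6
  Q 80.196.76.179: descend 0101000011 ; hops seen [H2,H2] ; pick H2
  del 80.192.0.0/10 (clear depth 10)
  add 184.133.176.0/20 -> H7 at depth 20
  Q 80.245.152.160: descend 01010000111101011001100010100 ; hops seen [H2,H5,H4] ; pick H4
  del 80.0.0.0/6 (clear depth 6)
  del 80.245.152.160/29 (clear depth 29)
  add 184.133.128.0/17 -> H4 at depth 17
  Q 184.133.177.83: descend 10111000100001011011 ; hops seen [H7,H4,H7] ; pick H7
  Q 184.133.176.85: descend 10111000100001011011 ; hops seen [H7,H4,H7] ; pick H7
  add 80.245.152.166/32 -> H4 at depth 32
  add 184.133.190.64/27 -> H1 at depth 27
  Q 184.14.170.124: descend 10111000 ; hops seen [H7] ; pick H7
  add 184.133.0.0/16 -> H5 at depth 16
  del 184.133.0.0/16 (clear depth 16)
  add 184.0.0.0/6 -> H7 at depth 6
  add 80.245.152.166/32 -> H0 at depth 32
  del 80.245.152.166/32 (clear depth 32)
  add 184.0.0.0/5 -> H1 at depth 5
  add 184.128.0.0/12 -> H3 at depth 12
  del 184.0.0.0/8 (clear depth 8)
  Q 82.79.192.87: descend 010100 ; hops seen [∅] ; pick no-route
  del 184.133.190.64/27 (clear depth 27)
  Q 184.25.93.115: descend 10111000 ; hops seen [H1,H7] ; pick H7
  Q 184.0.1.17: descend 10111000 ; hops seen [H1,H7] ; pick H7
  add 184.133.176.0/20 -> H0 at depth 20
  add 0.0.0.0/0 -> H6 at depth 0

== LOOKUPS ==
["no-route","H4","H7","H2","H4","H7","H7","H7","no-route","H7","H7"]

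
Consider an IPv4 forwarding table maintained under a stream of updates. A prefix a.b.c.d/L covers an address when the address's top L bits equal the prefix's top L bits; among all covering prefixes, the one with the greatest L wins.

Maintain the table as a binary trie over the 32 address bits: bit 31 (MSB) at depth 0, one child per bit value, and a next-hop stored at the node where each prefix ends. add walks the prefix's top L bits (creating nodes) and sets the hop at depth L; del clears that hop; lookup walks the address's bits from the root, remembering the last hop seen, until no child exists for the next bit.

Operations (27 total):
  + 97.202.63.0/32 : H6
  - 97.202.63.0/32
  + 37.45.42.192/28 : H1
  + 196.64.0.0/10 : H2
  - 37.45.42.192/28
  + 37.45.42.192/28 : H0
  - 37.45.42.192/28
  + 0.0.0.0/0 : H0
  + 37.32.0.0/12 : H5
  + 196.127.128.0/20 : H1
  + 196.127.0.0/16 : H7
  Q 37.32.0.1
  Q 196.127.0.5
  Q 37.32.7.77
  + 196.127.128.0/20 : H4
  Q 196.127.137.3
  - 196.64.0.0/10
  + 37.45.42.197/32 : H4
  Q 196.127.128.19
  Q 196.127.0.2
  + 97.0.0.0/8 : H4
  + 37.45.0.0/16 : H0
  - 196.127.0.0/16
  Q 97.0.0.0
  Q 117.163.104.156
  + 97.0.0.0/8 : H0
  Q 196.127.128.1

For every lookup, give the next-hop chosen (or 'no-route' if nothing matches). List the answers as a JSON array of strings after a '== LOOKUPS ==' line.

Process each operation:
  + 97.202.63.0/32 (H6) depth=32
  del 97.202.63.0/32 (clear depth 32)
  + 37.45.42.192/28 (H1) depth=28
  + 196.64.0.0/10 (H2) depth=10
  del 37.45.42.192/28 (clear depth 28)
  + 37.45.42.192/28 (H0) depth=28
  del 37.45.42.192/28 (clear depth 28)
  + 0.0.0.0/0 (H0) depth=0
  + 37.32.0.0/12 (H5) depth=12
  + 196.127.128.0/20 (H1) depth=20
  + 196.127.0.0/16 (H7) depth=16
  Q 37.32.0.1: descend 001001010010 ; hops seen [H0,H5] ; pick H5
  Q 196.127.0.5: descend 1100010001111111 ; hops seen [H0,H2,H7] ; pick H7
  Q 37.32.7.77: descend 001001010010 ; hops seen [H0,H5] ; pick H5
  + 196.127.128.0/20 (H4) depth=20
  Q 196.127.137.3: descend 11000100011111111000 ; hops seen [H0,H2,H7,H4] ; pick H4
  del 196.64.0.0/10 (clear depth 10)
  + 37.45.42.197/32 (H4) depth=32
  Q 196.127.128.19: descend 11000100011111111000 ; hops seen [H0,H7,H4] ; pick H4
  Q 196.127.0.2: descend 1100010001111111 ; hops seen [H0,H7] ; pick H7
  + 97.0.0.0/8 (H4) depth=8
  + 37.45.0.0/16 (H0) depth=16
  del 196.127.0.0/16 (clear depth 16)
  Q 97.0.0.0: descend 01100001 ; hops seen [H0,H4] ; pick H4
  Q 117.163.104.156: descend 011 ; hops seen [H0] ; pick H0
  + 97.0.0.0/8 (H0) depth=8
  Q 196.127.128.1: descend 11000100011111111000 ; hops seen [H0,H4] ; pick H4

== LOOKUPS ==
["H5","H7","H5","H4","H4","H7","H4","H0","H4"]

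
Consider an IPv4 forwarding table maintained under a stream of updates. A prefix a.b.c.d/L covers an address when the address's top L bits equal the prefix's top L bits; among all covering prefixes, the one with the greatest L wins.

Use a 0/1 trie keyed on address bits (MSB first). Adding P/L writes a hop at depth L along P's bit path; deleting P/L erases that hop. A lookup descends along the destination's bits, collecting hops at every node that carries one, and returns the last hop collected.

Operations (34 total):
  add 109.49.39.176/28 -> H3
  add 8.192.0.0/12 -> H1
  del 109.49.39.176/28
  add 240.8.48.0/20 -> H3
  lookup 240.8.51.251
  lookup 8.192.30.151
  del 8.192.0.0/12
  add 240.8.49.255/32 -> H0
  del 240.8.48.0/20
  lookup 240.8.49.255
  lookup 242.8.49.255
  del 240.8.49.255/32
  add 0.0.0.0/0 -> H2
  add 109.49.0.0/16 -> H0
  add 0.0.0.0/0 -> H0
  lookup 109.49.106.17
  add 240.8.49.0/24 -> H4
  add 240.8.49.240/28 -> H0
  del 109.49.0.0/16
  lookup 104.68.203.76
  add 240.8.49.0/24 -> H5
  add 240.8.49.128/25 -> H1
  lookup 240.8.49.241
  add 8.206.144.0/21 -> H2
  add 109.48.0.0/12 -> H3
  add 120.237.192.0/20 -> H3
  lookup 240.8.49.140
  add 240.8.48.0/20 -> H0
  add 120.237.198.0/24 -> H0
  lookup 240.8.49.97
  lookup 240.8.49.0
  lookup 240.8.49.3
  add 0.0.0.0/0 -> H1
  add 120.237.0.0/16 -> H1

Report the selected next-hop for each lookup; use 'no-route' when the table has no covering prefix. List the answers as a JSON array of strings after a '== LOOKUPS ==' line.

Apply in order:
  + 109.49.39.176/28 (H3) depth=28
  + 8.192.0.0/12 (H1) depth=12
  - 109.49.39.176/28 clear@28
  + 240.8.48.0/20 (H3) depth=20
  Q 240.8.51.251: descend 11110000000010000011 ; hops seen [H3] ; pick H3
  Q 8.192.30.151: descend 000010001100 ; hops seen [H1] ; pick H1
  - 8.192.0.0/12 clear@12
  + 240.8.49.255/32 (H0) depth=32
  - 240.8.48.0/20 clear@20
  Q 240.8.49.255: descend 11110000000010000011000111111111 ; hops seen [H0] ; pick H0
  Q 242.8.49.255: descend 111100 ; hops seen [∅] ; pick no-route
  - 240.8.49.255/32 clear@32
  + 0.0.0.0/0 (H2) depth=0
  + 109.49.0.0/16 (H0) depth=16
  + 0.0.0.0/0 (H0) depth=0
  Q 109.49.106.17: descend 01101101001100010 ; hops seen [H0,H0] ; pick H0
  + 240.8.49.0/24 (H4) depth=24
  + 240.8.49.240/28 (H0) depth=28
  - 109.49.0.0/16 clear@16
  Q 104.68.203.76: descend 01101 ; hops seen [H0] ; pick H0
  + 240.8.49.0/24 (H5) depth=24
  + 240.8.49.128/25 (H1) depth=25
  Q 240.8.49.241: descend 1111000000001000001100011111 ; hops seen [H0,H5,H1,H0] ; pick H0
  + 8.206.144.0/21 (H2) depth=21
  + 109.48.0.0/12 (H3) depth=12
  + 120.237.192.0/20 (H3) depth=20
  Q 240.8.49.140: descend 1111000000001000001100011 ; hops seen [H0,H5,H1] ; pick H1
  + 240.8.48.0/20 (H0) depth=20
  + 120.237.198.0/24 (H0) depth=24
  Q 240.8.49.97: descend 111100000000100000110001 ; hops seen [H0,H0,H5] ; pick H5
  Q 240.8.49.0: descend 111100000000100000110001 ; hops seen [H0,H0,H5] ; pick H5
  Q 240.8.49.3: descend 111100000000100000110001 ; hops seen [H0,H0,H5] ; pick H5
  + 0.0.0.0/0 (H1) depth=0
  + 120.237.0.0/16 (H1) depth=16

== LOOKUPS ==
["H3","H1","H0","no-route","H0","H0","H0","H1","H5","H5","H5"]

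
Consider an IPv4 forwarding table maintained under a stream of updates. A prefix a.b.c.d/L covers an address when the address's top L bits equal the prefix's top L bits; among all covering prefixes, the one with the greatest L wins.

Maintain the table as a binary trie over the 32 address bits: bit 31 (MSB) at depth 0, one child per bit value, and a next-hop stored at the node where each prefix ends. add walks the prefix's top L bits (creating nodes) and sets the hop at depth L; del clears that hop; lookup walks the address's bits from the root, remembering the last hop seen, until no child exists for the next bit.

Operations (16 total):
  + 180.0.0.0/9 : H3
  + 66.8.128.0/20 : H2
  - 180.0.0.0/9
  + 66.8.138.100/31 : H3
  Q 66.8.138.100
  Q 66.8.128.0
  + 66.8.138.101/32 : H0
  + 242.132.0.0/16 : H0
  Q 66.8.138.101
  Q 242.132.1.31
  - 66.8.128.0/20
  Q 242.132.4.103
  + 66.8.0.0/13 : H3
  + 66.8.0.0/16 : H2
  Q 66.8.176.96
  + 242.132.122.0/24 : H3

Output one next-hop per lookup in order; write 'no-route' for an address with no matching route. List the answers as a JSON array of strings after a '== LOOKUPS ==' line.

Apply in order:
  + 180.0.0.0/9 (H3) depth=9
  + 66.8.128.0/20 (H2) depth=20
  del 180.0.0.0/9 (clear depth 9)
  + 66.8.138.100/31 (H3) depth=31
  Q 66.8.138.100: descend 0100001000001000100010100110010 ; hops seen [H2,H3] ; pick H3
  Q 66.8.128.0: descend 01000010000010001000 ; hops seen [H2] ; pick H2
  + 66.8.138.101/32 (H0) depth=32
  + 242.132.0.0/16 (H0) depth=16
  Q 66.8.138.101: descend 01000010000010001000101001100101 ; hops seen [H2,H3,H0] ; pick H0
  Q 242.132.1.31: descend 1111001010000100 ; hops seen [H0] ; pick H0
  del 66.8.128.0/20 (clear depth 20)
  Q 242.132.4.103: descend 1111001010000100 ; hops seen [H0] ; pick H0
  + 66.8.0.0/13 (H3) depth=13
  + 66.8.0.0/16 (H2) depth=16
  Q 66.8.176.96: descend 010000100000100010 ; hops seen [H3,H2] ; pick H2
  + 242.132.122.0/24 (H3) depth=24

== LOOKUPS ==
["H3","H2","H0","H0","H0","H2"]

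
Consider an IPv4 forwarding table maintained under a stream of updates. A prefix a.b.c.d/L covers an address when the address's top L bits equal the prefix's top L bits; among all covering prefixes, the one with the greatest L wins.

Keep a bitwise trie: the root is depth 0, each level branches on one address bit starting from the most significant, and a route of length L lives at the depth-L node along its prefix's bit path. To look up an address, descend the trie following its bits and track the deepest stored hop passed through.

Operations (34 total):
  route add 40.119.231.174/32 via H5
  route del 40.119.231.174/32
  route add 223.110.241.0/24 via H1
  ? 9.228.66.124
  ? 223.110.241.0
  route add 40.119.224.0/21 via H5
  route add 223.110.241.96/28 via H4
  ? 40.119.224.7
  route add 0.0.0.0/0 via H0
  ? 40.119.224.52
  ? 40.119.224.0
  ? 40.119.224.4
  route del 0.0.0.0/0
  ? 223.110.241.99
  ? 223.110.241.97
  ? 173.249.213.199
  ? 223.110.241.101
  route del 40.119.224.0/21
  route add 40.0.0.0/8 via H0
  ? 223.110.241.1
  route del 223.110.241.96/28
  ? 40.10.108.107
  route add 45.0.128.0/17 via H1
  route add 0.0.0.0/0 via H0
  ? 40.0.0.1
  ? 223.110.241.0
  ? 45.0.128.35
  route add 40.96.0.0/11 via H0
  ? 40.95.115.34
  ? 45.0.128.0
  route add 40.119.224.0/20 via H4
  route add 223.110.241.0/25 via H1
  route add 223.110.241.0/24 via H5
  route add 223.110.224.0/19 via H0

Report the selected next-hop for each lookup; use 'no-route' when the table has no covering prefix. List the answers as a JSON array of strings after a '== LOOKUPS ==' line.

Apply in order:
  add 40.119.231.174/32 -> H5 at depth 32
  del 40.119.231.174/32 (clear depth 32)
  add 223.110.241.0/24 -> H1 at depth 24
  lookup 9.228.66.124: bits 00 walk d0:-→d1:-→d2:- -> no-route
  lookup 223.110.241.0: bits 110111110110111011110001 walk d0:-→d1:-→d2:-→d3:-→d4:-→d5:-→d6:-→d7:-→d8:-→d9:-→d10:-→d11:-→d12:-→d13:-→d14:-→d15:-→d16:-→d17:-→d18:-→d19:-→d20:-→d21:-→d22:-→d23:-→d24:H1 -> H1
  add 40.119.224.0/21 -> H5 at depth 21
  add 223.110.241.96/28 -> H4 at depth 28
  lookup 40.119.224.7: bits 001010000111011111100 walk d0:-→d1:-→d2:-→d3:-→d4:-→d5:-→d6:-→d7:-→d8:-→d9:-→d10:-→d11:-→d12:-→d13:-→d14:-→d15:-→d16:-→d17:-→d18:-→d19:-→d20:-→d21:H5 -> H5
  add 0.0.0.0/0 -> H0 at depth 0
  lookup 40.119.224.52: bits 001010000111011111100 walk d0:H0→d1:-→d2:-→d3:-→d4:-→d5:-→d6:-→d7:-→d8:-→d9:-→d10:-→d11:-→d12:-→d13:-→d14:-→d15:-→d16:-→d17:-→d18:-→d19:-→d20:-→d21:H5 -> H5
  lookup 40.119.224.0: bits 001010000111011111100 walk d0:H0→d1:-→d2:-→d3:-→d4:-→d5:-→d6:-→d7:-→d8:-→d9:-→d10:-→d11:-→d12:-→d13:-→d14:-→d15:-→d16:-→d17:-→d18:-→d19:-→d20:-→d21:H5 -> H5
  lookup 40.119.224.4: bits 001010000111011111100 walk d0:H0→d1:-→d2:-→d3:-→d4:-→d5:-→d6:-→d7:-→d8:-→d9:-→d10:-→d11:-→d12:-→d13:-→d14:-→d15:-→d16:-→d17:-→d18:-→d19:-→d20:-→d21:H5 -> H5
  del 0.0.0.0/0 (clear depth 0)
  lookup 223.110.241.99: bits 1101111101101110111100010110 walk d0:-→d1:-→d2:-→d3:-→d4:-→d5:-→d6:-→d7:-→d8:-→d9:-→d10:-→d11:-→d12:-→d13:-→d14:-→d15:-→d16:-→d17:-→d18:-→d19:-→d20:-→d21:-→d22:-→d23:-→d24:H1→d25:-→d26:-→d27:-→d28:H4 -> H4
  lookup 223.110.241.97: bits 1101111101101110111100010110 walk d0:-→d1:-→d2:-→d3:-→d4:-→d5:-→d6:-→d7:-→d8:-→d9:-→d10:-→d11:-→d12:-→d13:-→d14:-→d15:-→d16:-→d17:-→d18:-→d19:-→d20:-→d21:-→d22:-→d23:-→d24:H1→d25:-→d26:-→d27:-→d28:H4 -> H4
  lookup 173.249.213.199: bits 1 walk d0:-→d1:- -> no-route
  lookup 223.110.241.101: bits 1101111101101110111100010110 walk d0:-→d1:-→d2:-→d3:-→d4:-→d5:-→d6:-→d7:-→d8:-→d9:-→d10:-→d11:-→d12:-→d13:-→d14:-→d15:-→d16:-→d17:-→d18:-→d19:-→d20:-→d21:-→d22:-→d23:-→d24:H1→d25:-→d26:-→d27:-→d28:H4 -> H4
  del 40.119.224.0/21 (clear depth 21)
  add 40.0.0.0/8 -> H0 at depth 8
  lookup 223.110.241.1: bits 1101111101101110111100010 walk d0:-→d1:-→d2:-→d3:-→d4:-→d5:-→d6:-→d7:-→d8:-→d9:-→d10:-→d11:-→d12:-→d13:-→d14:-→d15:-→d16:-→d17:-→d18:-→d19:-→d20:-→d21:-→d22:-→d23:-→d24:H1→d25:- -> H1
  del 223.110.241.96/28 (clear depth 28)
  lookup 40.10.108.107: bits 001010000 walk d0:-→d1:-→d2:-→d3:-→d4:-→d5:-→d6:-→d7:-→d8:H0→d9:- -> H0
  add 45.0.128.0/17 -> H1 at depth 17
  add 0.0.0.0/0 -> H0 at depth 0
  lookup 40.0.0.1: bits 001010000 walk d0:H0→d1:-→d2:-→d3:-→d4:-→d5:-→d6:-→d7:-→d8:H0→d9:- -> H0
  lookup 223.110.241.0: bits 1101111101101110111100010 walk d0:H0→d1:-→d2:-→d3:-→d4:-→d5:-→d6:-→d7:-→d8:-→d9:-→d10:-→d11:-→d12:-→d13:-→d14:-→d15:-→d16:-→d17:-→d18:-→d19:-→d20:-→d21:-→d22:-→d23:-→d24:H1→d25:- -> H1
  lookup 45.0.128.35: bits 00101101000000001 walk d0:H0→d1:-→d2:-→d3:-→d4:-→d5:-→d6:-→d7:-→d8:-→d9:-→d10:-→d11:-→d12:-→d13:-→d14:-→d15:-→d16:-→d17:H1 -> H1
  add 40.96.0.0/11 -> H0 at depth 11
  lookup 40.95.115.34: bits 0010100001 walk d0:H0→d1:-→d2:-→d3:-→d4:-→d5:-→d6:-→d7:-→d8:H0→d9:-→d10:- -> H0
  lookup 45.0.128.0: bits 00101101000000001 walk d0:H0→d1:-→d2:-→d3:-→d4:-→d5:-→d6:-→d7:-→d8:-→d9:-→d10:-→d11:-→d12:-→d13:-→d14:-→d15:-→d16:-→d17:H1 -> H1
  add 40.119.224.0/20 -> H4 at depth 20
  add 223.110.241.0/25 -> H1 at depth 25
  add 223.110.241.0/24 -> H5 at depth 24
  add 223.110.224.0/19 -> H0 at depth 19

== LOOKUPS ==
["no-route","H1","H5","H5","H5","H5","H4","H4","no-route","H4","H1","H0","H0","H1","H1","H0","H1"]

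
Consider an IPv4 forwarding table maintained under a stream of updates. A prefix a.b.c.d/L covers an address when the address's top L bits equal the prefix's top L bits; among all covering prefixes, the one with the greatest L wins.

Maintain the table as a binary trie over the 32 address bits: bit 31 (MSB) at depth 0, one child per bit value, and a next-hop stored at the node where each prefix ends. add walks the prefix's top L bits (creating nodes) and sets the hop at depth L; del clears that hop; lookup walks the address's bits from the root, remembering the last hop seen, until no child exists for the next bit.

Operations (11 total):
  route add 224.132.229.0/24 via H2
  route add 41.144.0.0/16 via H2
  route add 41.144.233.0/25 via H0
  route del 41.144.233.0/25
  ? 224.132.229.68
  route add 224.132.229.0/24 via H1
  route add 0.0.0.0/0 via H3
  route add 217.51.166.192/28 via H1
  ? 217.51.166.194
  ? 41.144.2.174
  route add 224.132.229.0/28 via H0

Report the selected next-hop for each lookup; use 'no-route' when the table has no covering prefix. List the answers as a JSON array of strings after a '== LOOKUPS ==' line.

Apply in order:
  add 224.132.229.0/24 -> H2 at depth 24
  add 41.144.0.0/16 -> H2 at depth 16
  add 41.144.233.0/25 -> H0 at depth 25
  del 41.144.233.0/25 (clear depth 25)
  lookup 224.132.229.68: bits 111000001000010011100101 walk d0:-→d1:-→d2:-→d3:-→d4:-→d5:-→d6:-→d7:-→d8:-→d9:-→d10:-→d11:-→d12:-→d13:-→d14:-→d15:-→d16:-→d17:-→d18:-→d19:-→d20:-→d21:-→d22:-→d23:-→d24:H2 -> H2
  add 224.132.229.0/24 -> H1 at depth 24
  add 0.0.0.0/0 -> H3 at depth 0
  add 217.51.166.192/28 -> H1 at depth 28
  lookup 217.51.166.194: bits 1101100100110011101001101100 walk d0:H3→d1:-→d2:-→d3:-→d4:-→d5:-→d6:-→d7:-→d8:-→d9:-→d10:-→d11:-→d12:-→d13:-→d14:-→d15:-→d16:-→d17:-→d18:-→d19:-→d20:-→d21:-→d22:-→d23:-→d24:-→d25:-→d26:-→d27:-→d28:H1 -> H1
  lookup 41.144.2.174: bits 0010100110010000 walk d0:H3→d1:-→d2:-→d3:-→d4:-→d5:-→d6:-→d7:-→d8:-→d9:-→d10:-→d11:-→d12:-→d13:-→d14:-→d15:-→d16:H2 -> H2
  add 224.132.229.0/28 -> H0 at depth 28

== LOOKUPS ==
["H2","H1","H2"]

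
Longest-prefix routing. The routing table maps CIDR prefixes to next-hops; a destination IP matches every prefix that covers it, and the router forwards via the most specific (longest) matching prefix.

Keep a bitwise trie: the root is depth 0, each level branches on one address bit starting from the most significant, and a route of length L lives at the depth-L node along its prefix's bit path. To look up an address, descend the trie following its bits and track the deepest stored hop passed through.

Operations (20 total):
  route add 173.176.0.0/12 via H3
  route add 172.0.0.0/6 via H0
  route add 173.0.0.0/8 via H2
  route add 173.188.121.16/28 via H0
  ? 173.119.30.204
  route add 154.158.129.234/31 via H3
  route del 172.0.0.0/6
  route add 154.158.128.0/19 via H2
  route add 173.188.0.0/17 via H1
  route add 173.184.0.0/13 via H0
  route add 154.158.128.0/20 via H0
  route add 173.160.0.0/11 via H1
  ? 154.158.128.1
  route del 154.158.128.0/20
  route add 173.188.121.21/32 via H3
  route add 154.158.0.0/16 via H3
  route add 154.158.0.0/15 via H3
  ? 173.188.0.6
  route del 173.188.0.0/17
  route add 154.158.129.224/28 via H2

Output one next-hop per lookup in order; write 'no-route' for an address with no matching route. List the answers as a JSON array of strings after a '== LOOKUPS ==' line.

Process each operation:
  + 173.176.0.0/12 (H3) depth=12
  + 172.0.0.0/6 (H0) depth=6
  + 173.0.0.0/8 (H2) depth=8
  + 173.188.121.16/28 (H0) depth=28
  ? 173.119.30.204  path d0:-→d1:-→d2:-→d3:-→d4:-→d5:-→d6:H0→d7:-→d8:H2  best=H2
  + 154.158.129.234/31 (H3) depth=31
  del 172.0.0.0/6 (clear depth 6)
  + 154.158.128.0/19 (H2) depth=19
  + 173.188.0.0/17 (H1) depth=17
  + 173.184.0.0/13 (H0) depth=13
  + 154.158.128.0/20 (H0) depth=20
  + 173.160.0.0/11 (H1) depth=11
  ? 154.158.128.1  path d0:-→d1:-→d2:-→d3:-→d4:-→d5:-→d6:-→d7:-→d8:-→d9:-→d10:-→d11:-→d12:-→d13:-→d14:-→d15:-→d16:-→d17:-→d18:-→d19:H2→d20:H0→d21:-→d22:-→d23:-  best=H0
  del 154.158.128.0/20 (clear depth 20)
  + 173.188.121.21/32 (H3) depth=32
  + 154.158.0.0/16 (H3) depth=16
  + 154.158.0.0/15 (H3) depth=15
  ? 173.188.0.6  path d0:-→d1:-→d2:-→d3:-→d4:-→d5:-→d6:-→d7:-→d8:H2→d9:-→d10:-→d11:H1→d12:H3→d13:H0→d14:-→d15:-→d16:-→d17:H1  best=H1
  del 173.188.0.0/17 (clear depth 17)
  + 154.158.129.224/28 (H2) depth=28

== LOOKUPS ==
["H2","H0","H1"]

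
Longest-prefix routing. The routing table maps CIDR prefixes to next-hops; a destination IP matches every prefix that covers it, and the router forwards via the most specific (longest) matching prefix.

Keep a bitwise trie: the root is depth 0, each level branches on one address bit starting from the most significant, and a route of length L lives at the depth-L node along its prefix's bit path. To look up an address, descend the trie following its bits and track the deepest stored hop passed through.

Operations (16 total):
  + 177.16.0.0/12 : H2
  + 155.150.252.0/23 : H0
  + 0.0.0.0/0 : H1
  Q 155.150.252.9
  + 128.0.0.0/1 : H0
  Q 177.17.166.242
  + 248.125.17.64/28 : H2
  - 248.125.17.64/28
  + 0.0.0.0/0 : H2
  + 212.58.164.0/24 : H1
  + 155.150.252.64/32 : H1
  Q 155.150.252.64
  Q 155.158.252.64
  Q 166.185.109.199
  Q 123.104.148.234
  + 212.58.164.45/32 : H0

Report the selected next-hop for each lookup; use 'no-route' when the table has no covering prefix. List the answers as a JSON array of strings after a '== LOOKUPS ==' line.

Process each operation:
  + 177.16.0.0/12 (H2) depth=12
  + 155.150.252.0/23 (H0) depth=23
  + 0.0.0.0/0 (H1) depth=0
  lookup 155.150.252.9: bits 10011011100101101111110 walk d0:H1→d1:-→d2:-→d3:-→d4:-→d5:-→d6:-→d7:-→d8:-→d9:-→d10:-→d11:-→d12:-→d13:-→d14:-→d15:-→d16:-→d17:-→d18:-→d19:-→d20:-→d21:-→d22:-→d23:H0 -> H0
  + 128.0.0.0/1 (H0) depth=1
  lookup 177.17.166.242: bits 101100010001 walk d0:H1→d1:H0→d2:-→d3:-→d4:-→d5:-→d6:-→d7:-→d8:-→d9:-→d10:-→d11:-→d12:H2 -> H2
  + 248.125.17.64/28 (H2) depth=28
  - 248.125.17.64/28 clear@28
  + 0.0.0.0/0 (H2) depth=0
  + 212.58.164.0/24 (H1) depth=24
  + 155.150.252.64/32 (H1) depth=32
  lookup 155.150.252.64: bits 10011011100101101111110001000000 walk d0:H2→d1:H0→d2:-→d3:-→d4:-→d5:-→d6:-→d7:-→d8:-→d9:-→d10:-→d11:-→d12:-→d13:-→d14:-→d15:-→d16:-→d17:-→d18:-→d19:-→d20:-→d21:-→d22:-→d23:H0→d24:-→d25:-→d26:-→d27:-→d28:-→d29:-→d30:-→d31:-→d32:H1 -> H1
  lookup 155.158.252.64: bits 100110111001 walk d0:H2→d1:H0→d2:-→d3:-→d4:-→d5:-→d6:-→d7:-→d8:-→d9:-→d10:-→d11:-→d12:- -> H0
  lookup 166.185.109.199: bits 101 walk d0:H2→d1:H0→d2:-→d3:- -> H0
  lookup 123.104.148.234: bits ε walk d0:H2 -> H2
  + 212.58.164.45/32 (H0) depth=32

== LOOKUPS ==
["H0","H2","H1","H0","H0","H2"]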